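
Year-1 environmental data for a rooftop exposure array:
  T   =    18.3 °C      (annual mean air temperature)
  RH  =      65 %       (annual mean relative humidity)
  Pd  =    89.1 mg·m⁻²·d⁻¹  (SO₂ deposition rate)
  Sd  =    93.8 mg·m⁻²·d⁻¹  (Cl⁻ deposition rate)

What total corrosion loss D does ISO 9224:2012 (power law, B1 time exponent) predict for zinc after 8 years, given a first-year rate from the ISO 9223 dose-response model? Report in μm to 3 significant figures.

D(8) = 15.6 μm

zinc: temperature factor f = -0.071·(8.3) = -0.5893
  sulphur-dioxide contribution → 1.026 μm/a
  chloride contribution → 1.856 μm/a
  total first-year rate 2.882 μm/a
Long-term exponent b (ISO 9224 Table 2, B1) = 0.813
  D(8) = 2.882 × 8^0.813 = 2.882 × 5.423 = 15.63 μm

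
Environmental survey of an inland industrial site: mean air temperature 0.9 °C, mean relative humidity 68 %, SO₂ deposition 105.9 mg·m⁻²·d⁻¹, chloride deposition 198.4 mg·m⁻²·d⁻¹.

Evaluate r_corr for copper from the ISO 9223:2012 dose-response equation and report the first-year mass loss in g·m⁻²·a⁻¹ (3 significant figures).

r_corr = 7.43 g·m⁻²·a⁻¹

copper: temperature factor f = +0.126·(-9.1) = -1.1466
  SO₂ term: 0.0053·105.9^0.26·exp(0.059·68-1.1466) = 0.3127
  Sd branch = 0.01025·Sd^0.27·e^(0.036·RH+0.049·T) = 0.5169 μm/a
  sum: 0.3127 + 0.5169 → r_corr = 0.8296 μm/a
Convert to mass loss: 0.8296 μm/a × 8.96 g/cm³ = 7.433 g·m⁻²·a⁻¹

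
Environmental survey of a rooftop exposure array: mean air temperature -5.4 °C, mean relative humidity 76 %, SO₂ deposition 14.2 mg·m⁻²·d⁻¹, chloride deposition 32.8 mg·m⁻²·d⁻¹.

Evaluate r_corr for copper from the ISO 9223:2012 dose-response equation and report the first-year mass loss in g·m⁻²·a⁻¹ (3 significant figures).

copper: temperature factor f = +0.126·(-15.4) = -1.9404
  sulphur-dioxide contribution → 0.1344 μm/a
  chloride contribution → 0.3114 μm/a
  ⇒ r_corr(copper) = 0.4458 μm/a
Convert to mass loss: 0.4458 μm/a × 8.96 g/cm³ = 3.995 g·m⁻²·a⁻¹

r_corr = 3.99 g·m⁻²·a⁻¹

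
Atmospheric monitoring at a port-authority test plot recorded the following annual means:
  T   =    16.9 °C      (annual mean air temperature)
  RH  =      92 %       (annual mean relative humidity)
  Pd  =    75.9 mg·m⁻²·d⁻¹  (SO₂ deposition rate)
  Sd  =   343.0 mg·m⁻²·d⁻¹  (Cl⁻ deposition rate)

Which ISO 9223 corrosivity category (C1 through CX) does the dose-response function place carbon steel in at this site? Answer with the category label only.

carbon steel: T>10 °C ⇒ hinge -0.054·(16.9−10) = -0.3726
  Pd branch = 1.77·Pd^0.52·e^(0.02·RH+f) = 72.94 μm/a
  Cl⁻ term: 0.102·343.0^0.62·exp(0.033·92+0.04·16.9) = 155.8
  r_corr = 72.94 + 155.8 = 228.7 μm/a
Category bounds: 200…700 μm/a bracket r_corr ⇒ CX

CX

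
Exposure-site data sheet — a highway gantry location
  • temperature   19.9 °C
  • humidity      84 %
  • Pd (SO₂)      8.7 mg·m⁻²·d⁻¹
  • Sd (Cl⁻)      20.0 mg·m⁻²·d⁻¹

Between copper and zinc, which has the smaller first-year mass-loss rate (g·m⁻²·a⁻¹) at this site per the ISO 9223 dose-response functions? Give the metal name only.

copper: temperature factor f = -0.080·(9.9) = -0.7920
  SO₂ term: 0.0053·8.7^0.26·exp(0.059·84-0.7920) = 0.5983
  Cl⁻ term: 0.01025·20.0^0.27·exp(0.036·84+0.049·19.9) = 1.255
  sum: 0.5983 + 1.255 → r_corr = 1.854 μm/a
  mass loss = 1.854 μm/a × 8.96 g/cm³ = 16.61 g·m⁻²·a⁻¹
zinc: f(T) = -0.071·(T−10) [T>10 °C] = -0.7029
  Pd branch = 0.0129·Pd^0.44·e^(0.046·RH+f) = 0.7885 μm/a
  Sd branch = 0.0175·Sd^0.57·e^(0.008·RH+0.085·T) = 1.026 μm/a
  sum: 0.7885 + 1.026 → r_corr = 1.814 μm/a
  mass loss = 1.814 μm/a × 7.14 g/cm³ = 12.95 g·m⁻²·a⁻¹
Ordering by g·m⁻²·a⁻¹: copper (16.6) > zinc (13)

zinc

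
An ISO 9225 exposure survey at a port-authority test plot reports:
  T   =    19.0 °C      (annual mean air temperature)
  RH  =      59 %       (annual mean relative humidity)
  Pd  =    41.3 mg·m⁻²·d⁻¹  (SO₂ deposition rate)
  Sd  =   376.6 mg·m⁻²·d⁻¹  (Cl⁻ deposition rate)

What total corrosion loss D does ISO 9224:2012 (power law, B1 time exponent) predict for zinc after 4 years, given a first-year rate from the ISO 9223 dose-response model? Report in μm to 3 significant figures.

D(4) = 14.4 μm

zinc: T>10 °C ⇒ hinge -0.071·(19.0−10) = -0.6390
  Pd branch = 0.0129·Pd^0.44·e^(0.046·RH+f) = 0.5282 μm/a
  Sd branch = 0.0175·Sd^0.57·e^(0.008·RH+0.085·T) = 4.146 μm/a
  r_corr = 0.5282 + 4.146 = 4.674 μm/a
ISO 9224: D(t) = r_corr · t^b with b = 0.813 (zinc, B1)
  D(4) = 4.674 × 4^0.813 = 4.674 × 3.087 = 14.43 μm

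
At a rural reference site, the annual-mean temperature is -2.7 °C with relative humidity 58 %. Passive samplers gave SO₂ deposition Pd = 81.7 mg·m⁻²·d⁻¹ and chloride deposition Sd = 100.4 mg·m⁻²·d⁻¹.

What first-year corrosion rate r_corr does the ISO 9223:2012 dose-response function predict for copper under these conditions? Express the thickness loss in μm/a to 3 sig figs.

r_corr = 0.354 μm/a

copper: f(T) = +0.126·(T−10) [T≤10 °C] = -1.6002
  SO₂ term: 0.0053·81.7^0.26·exp(0.059·58-1.6002) = 0.103
  Cl⁻ term: 0.01025·100.4^0.27·exp(0.036·58+0.049·-2.7) = 0.2515
  sum: 0.103 + 0.2515 → r_corr = 0.3545 μm/a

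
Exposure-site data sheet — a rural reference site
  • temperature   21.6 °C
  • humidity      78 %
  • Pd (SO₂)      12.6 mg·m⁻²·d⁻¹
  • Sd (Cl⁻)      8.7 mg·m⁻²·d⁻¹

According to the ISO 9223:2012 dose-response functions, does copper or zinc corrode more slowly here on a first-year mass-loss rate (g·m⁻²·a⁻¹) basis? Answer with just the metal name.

zinc

copper: T>10 °C ⇒ hinge -0.080·(21.6−10) = -0.9280
  Pd branch = 0.0053·Pd^0.26·e^(0.059·RH+f) = 0.4036 μm/a
  Cl⁻ term: 0.01025·8.7^0.27·exp(0.036·78+0.049·21.6) = 0.8781
  r_corr = 0.4036 + 0.8781 = 1.282 μm/a
  mass loss = 1.282 μm/a × 8.96 g/cm³ = 11.48 g·m⁻²·a⁻¹
zinc: f(T) = -0.071·(T−10) [T>10 °C] = -0.8236
  SO₂ term: 0.0129·12.6^0.44·exp(0.046·78-0.8236) = 0.6242
  Sd branch = 0.0175·Sd^0.57·e^(0.008·RH+0.085·T) = 0.703 μm/a
  r_corr = 0.6242 + 0.703 = 1.327 μm/a
  mass loss = 1.327 μm/a × 7.14 g/cm³ = 9.476 g·m⁻²·a⁻¹
Ordering by g·m⁻²·a⁻¹: copper (11.5) > zinc (9.48)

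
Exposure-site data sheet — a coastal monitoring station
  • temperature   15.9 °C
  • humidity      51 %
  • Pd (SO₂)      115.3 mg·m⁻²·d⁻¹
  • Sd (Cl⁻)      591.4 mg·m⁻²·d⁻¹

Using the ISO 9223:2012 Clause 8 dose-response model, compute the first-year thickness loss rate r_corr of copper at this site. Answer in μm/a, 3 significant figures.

r_corr = 1.02 μm/a

copper: T>10 °C ⇒ hinge -0.080·(15.9−10) = -0.4720
  sulphur-dioxide contribution → 0.2302 μm/a
  chloride contribution → 0.785 μm/a
  total first-year rate 1.015 μm/a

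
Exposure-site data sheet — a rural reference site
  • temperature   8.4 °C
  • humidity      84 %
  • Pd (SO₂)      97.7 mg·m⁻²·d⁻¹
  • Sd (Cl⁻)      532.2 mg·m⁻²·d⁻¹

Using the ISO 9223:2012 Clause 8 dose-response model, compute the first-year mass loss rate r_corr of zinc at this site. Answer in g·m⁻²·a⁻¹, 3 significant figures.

r_corr = 48.9 g·m⁻²·a⁻¹

zinc: f(T) = +0.038·(T−10) [T≤10 °C] = -0.0608
  sulphur-dioxide contribution → 4.344 μm/a
  chloride contribution → 2.505 μm/a
  ⇒ r_corr(zinc) = 6.849 μm/a
Convert to mass loss: 6.849 μm/a × 7.14 g/cm³ = 48.9 g·m⁻²·a⁻¹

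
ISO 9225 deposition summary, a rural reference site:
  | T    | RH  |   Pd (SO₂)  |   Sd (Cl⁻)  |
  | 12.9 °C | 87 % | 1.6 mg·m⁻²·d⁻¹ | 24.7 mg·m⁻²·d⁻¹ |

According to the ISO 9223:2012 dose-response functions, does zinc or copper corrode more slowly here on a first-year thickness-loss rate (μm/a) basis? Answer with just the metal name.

zinc

zinc: temperature factor f = -0.071·(2.9) = -0.2059
  sulphur-dioxide contribution → 0.7064 μm/a
  chloride contribution → 0.6537 μm/a
  total first-year rate 1.36 μm/a
copper: T>10 °C ⇒ hinge -0.080·(12.9−10) = -0.2320
  sulphur-dioxide contribution → 0.8051 μm/a
  chloride contribution → 1.051 μm/a
  total first-year rate 1.856 μm/a
Ordering by μm/a: copper (1.86) > zinc (1.36)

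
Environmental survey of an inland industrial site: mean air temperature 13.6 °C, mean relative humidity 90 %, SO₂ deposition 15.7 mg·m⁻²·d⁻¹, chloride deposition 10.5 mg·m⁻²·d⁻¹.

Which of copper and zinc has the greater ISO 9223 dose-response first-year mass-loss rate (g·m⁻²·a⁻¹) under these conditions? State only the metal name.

copper

copper: f(T) = -0.080·(T−10) [T>10 °C] = -0.2880
  Pd branch = 0.0053·Pd^0.26·e^(0.059·RH+f) = 1.645 μm/a
  Sd branch = 0.01025·Sd^0.27·e^(0.036·RH+0.049·T) = 0.9616 μm/a
  sum: 1.645 + 0.9616 → r_corr = 2.607 μm/a
  mass loss = 2.607 μm/a × 8.96 g/cm³ = 23.36 g·m⁻²·a⁻¹
zinc: temperature factor f = -0.071·(3.6) = -0.2556
  SO₂ term: 0.0129·15.7^0.44·exp(0.046·90-0.2556) = 2.107
  Sd branch = 0.0175·Sd^0.57·e^(0.008·RH+0.085·T) = 0.4364 μm/a
  sum: 2.107 + 0.4364 → r_corr = 2.544 μm/a
  mass loss = 2.544 μm/a × 7.14 g/cm³ = 18.16 g·m⁻²·a⁻¹
Ordering by g·m⁻²·a⁻¹: copper (23.4) > zinc (18.2)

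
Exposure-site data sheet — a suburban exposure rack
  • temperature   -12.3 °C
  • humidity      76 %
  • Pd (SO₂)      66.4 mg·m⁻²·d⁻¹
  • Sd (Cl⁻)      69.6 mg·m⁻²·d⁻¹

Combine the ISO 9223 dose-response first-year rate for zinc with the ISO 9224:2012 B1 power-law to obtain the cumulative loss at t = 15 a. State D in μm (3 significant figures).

D(15) = 11.6 μm

zinc: temperature factor f = +0.038·(-22.3) = -0.8474
  SO₂ term: 0.0129·66.4^0.44·exp(0.046·76-0.8474) = 1.155
  Cl⁻ term: 0.0175·69.6^0.57·exp(0.008·76+0.085·-12.3) = 0.1269
  r_corr = 1.155 + 0.1269 = 1.282 μm/a
ISO 9224: D(t) = r_corr · t^b with b = 0.813 (zinc, B1)
  D(15) = 1.282 × 15^0.813 = 1.282 × 9.04 = 11.59 μm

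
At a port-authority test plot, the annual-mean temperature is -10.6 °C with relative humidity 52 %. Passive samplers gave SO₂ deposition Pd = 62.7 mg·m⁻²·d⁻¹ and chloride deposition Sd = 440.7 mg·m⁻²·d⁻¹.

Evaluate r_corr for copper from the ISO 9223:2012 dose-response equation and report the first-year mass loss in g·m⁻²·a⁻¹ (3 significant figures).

r_corr = 2.06 g·m⁻²·a⁻¹

copper: T≤10 °C ⇒ hinge +0.126·(-10.6−10) = -2.5956
  Pd branch = 0.0053·Pd^0.26·e^(0.059·RH+f) = 0.02493 μm/a
  Sd branch = 0.01025·Sd^0.27·e^(0.036·RH+0.049·T) = 0.2051 μm/a
  sum: 0.02493 + 0.2051 → r_corr = 0.2301 μm/a
Convert to mass loss: 0.2301 μm/a × 8.96 g/cm³ = 2.062 g·m⁻²·a⁻¹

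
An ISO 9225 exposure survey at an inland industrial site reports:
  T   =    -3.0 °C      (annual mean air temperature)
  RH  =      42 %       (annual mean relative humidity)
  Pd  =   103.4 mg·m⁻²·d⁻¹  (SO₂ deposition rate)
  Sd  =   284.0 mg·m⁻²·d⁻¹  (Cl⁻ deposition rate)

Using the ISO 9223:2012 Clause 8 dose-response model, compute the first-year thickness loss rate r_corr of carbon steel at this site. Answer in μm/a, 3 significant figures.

carbon steel: f(T) = +0.150·(T−10) [T≤10 °C] = -1.9500
  sulphur-dioxide contribution → 6.508 μm/a
  chloride contribution → 12.01 μm/a
  ⇒ r_corr(carbon steel) = 18.52 μm/a

r_corr = 18.5 μm/a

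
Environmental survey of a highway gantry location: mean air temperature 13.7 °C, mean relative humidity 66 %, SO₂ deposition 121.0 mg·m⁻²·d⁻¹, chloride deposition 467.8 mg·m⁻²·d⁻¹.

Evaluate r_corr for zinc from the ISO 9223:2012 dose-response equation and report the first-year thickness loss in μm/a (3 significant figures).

r_corr = 4.87 μm/a

zinc: temperature factor f = -0.071·(3.7) = -0.2627
  sulphur-dioxide contribution → 1.704 μm/a
  chloride contribution → 3.162 μm/a
  total first-year rate 4.866 μm/a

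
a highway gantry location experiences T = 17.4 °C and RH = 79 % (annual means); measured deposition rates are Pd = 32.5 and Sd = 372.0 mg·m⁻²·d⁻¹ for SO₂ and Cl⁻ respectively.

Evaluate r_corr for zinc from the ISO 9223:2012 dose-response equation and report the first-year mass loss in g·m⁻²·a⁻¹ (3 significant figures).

zinc: f(T) = -0.071·(T−10) [T>10 °C] = -0.5254
  Pd branch = 0.0129·Pd^0.44·e^(0.046·RH+f) = 1.336 μm/a
  Sd branch = 0.0175·Sd^0.57·e^(0.008·RH+0.085·T) = 4.217 μm/a
  sum: 1.336 + 4.217 → r_corr = 5.554 μm/a
Convert to mass loss: 5.554 μm/a × 7.14 g/cm³ = 39.65 g·m⁻²·a⁻¹

r_corr = 39.7 g·m⁻²·a⁻¹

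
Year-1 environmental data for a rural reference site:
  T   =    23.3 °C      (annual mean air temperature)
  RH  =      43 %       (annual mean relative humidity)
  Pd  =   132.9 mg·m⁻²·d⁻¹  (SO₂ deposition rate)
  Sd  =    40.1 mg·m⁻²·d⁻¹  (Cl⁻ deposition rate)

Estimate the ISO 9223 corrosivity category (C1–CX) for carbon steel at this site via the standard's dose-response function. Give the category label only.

carbon steel: temperature factor f = -0.054·(13.3) = -0.7182
  Pd branch = 1.77·Pd^0.52·e^(0.02·RH+f) = 25.93 μm/a
  Sd branch = 0.102·Sd^0.62·e^(0.033·RH+0.04·T) = 10.56 μm/a
  sum: 25.93 + 10.56 → r_corr = 36.49 μm/a
ISO 9223 Table 2 (carbon steel): 25 < 36.5 ≤ 50 μm/a ⇒ C3

C3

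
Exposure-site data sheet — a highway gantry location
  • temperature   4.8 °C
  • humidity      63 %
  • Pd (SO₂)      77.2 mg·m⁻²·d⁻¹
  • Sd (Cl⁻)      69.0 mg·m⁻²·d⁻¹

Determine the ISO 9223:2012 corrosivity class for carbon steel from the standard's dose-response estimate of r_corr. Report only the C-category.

carbon steel: T≤10 °C ⇒ hinge +0.150·(4.8−10) = -0.7800
  sulphur-dioxide contribution → 27.42 μm/a
  chloride contribution → 13.64 μm/a
  total first-year rate 41.06 μm/a
41.1 μm/a falls in (25, 50] for carbon steel → category C3

C3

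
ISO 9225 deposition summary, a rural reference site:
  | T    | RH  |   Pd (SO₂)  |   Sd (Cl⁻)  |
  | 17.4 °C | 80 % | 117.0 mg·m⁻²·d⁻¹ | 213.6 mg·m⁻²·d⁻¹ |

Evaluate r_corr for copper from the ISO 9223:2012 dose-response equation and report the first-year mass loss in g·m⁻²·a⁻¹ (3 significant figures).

copper: T>10 °C ⇒ hinge -0.080·(17.4−10) = -0.5920
  Pd branch = 0.0053·Pd^0.26·e^(0.059·RH+f) = 1.134 μm/a
  Cl⁻ term: 0.01025·213.6^0.27·exp(0.036·80+0.049·17.4) = 1.823
  sum: 1.134 + 1.823 → r_corr = 2.957 μm/a
Convert to mass loss: 2.957 μm/a × 8.96 g/cm³ = 26.5 g·m⁻²·a⁻¹

r_corr = 26.5 g·m⁻²·a⁻¹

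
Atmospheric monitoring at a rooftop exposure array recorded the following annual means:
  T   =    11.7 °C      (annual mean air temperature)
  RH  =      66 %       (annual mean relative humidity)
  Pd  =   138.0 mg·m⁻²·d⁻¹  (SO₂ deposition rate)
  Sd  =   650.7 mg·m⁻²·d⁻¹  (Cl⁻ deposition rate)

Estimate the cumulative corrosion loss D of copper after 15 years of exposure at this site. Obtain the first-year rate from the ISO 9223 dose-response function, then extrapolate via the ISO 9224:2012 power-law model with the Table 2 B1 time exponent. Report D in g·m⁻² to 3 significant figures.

copper: temperature factor f = -0.080·(1.7) = -0.1360
  SO₂ term: 0.0053·138.0^0.26·exp(0.059·66-0.1360) = 0.8179
  Cl⁻ term: 0.01025·650.7^0.27·exp(0.036·66+0.049·11.7) = 1.125
  r_corr = 0.8179 + 1.125 = 1.943 μm/a
Long-term exponent b (ISO 9224 Table 2, B1) = 0.667
  D(15) = 1.943 × 15^0.667 = 1.943 × 6.088 = 11.83 μm
  Mass loss = 11.83 μm × 8.96 g/cm³ = 106 g·m⁻²

D(15) = 106 g·m⁻²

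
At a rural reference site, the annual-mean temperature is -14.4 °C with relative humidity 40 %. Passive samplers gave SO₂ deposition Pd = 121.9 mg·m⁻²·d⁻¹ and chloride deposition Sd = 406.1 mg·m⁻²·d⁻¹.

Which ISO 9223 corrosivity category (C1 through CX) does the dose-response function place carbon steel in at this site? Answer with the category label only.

C2

carbon steel: T≤10 °C ⇒ hinge +0.150·(-14.4−10) = -3.6600
  sulphur-dioxide contribution → 1.232 μm/a
  chloride contribution → 8.893 μm/a
  ⇒ r_corr(carbon steel) = 10.13 μm/a
ISO 9223 Table 2 (carbon steel): 1.3 < 10.1 ≤ 25 μm/a ⇒ C2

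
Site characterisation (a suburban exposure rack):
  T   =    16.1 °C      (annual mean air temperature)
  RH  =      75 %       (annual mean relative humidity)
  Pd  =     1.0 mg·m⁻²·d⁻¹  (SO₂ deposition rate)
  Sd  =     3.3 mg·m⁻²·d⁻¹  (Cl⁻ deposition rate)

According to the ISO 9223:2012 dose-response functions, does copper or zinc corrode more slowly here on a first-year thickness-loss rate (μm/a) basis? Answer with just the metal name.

copper: f(T) = -0.080·(T−10) [T>10 °C] = -0.4880
  Pd branch = 0.0053·Pd^0.26·e^(0.059·RH+f) = 0.2717 μm/a
  Cl⁻ term: 0.01025·3.3^0.27·exp(0.036·75+0.049·16.1) = 0.4634
  sum: 0.2717 + 0.4634 → r_corr = 0.7351 μm/a
zinc: f(T) = -0.071·(T−10) [T>10 °C] = -0.4331
  Pd branch = 0.0129·Pd^0.44·e^(0.046·RH+f) = 0.2635 μm/a
  Cl⁻ term: 0.0175·3.3^0.57·exp(0.008·75+0.085·16.1) = 0.2475
  sum: 0.2635 + 0.2475 → r_corr = 0.511 μm/a
Ordering by μm/a: copper (0.735) > zinc (0.511)

zinc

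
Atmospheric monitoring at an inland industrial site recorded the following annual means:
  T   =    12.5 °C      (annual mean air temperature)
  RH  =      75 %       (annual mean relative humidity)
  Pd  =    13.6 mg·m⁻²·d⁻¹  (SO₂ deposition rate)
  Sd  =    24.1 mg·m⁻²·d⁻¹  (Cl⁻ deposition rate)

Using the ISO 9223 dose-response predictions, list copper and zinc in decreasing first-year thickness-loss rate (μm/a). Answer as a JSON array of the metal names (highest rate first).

["zinc", "copper"]

copper: T>10 °C ⇒ hinge -0.080·(12.5−10) = -0.2000
  sulphur-dioxide contribution → 0.7143 μm/a
  chloride contribution → 0.6645 μm/a
  total first-year rate 1.379 μm/a
zinc: T>10 °C ⇒ hinge -0.071·(12.5−10) = -0.1775
  sulphur-dioxide contribution → 1.073 μm/a
  chloride contribution → 0.566 μm/a
  total first-year rate 1.639 μm/a
Ordering by μm/a: zinc (1.64) > copper (1.38)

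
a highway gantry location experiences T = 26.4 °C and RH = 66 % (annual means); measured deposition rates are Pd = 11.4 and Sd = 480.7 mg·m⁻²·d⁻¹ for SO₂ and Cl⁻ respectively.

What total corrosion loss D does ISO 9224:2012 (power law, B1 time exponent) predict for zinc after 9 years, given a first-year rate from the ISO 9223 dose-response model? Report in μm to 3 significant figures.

zinc: temperature factor f = -0.071·(16.4) = -1.1644
  SO₂ term: 0.0129·11.4^0.44·exp(0.046·66-1.1644) = 0.2446
  Cl⁻ term: 0.0175·480.7^0.57·exp(0.008·66+0.085·26.4) = 9.453
  r_corr = 0.2446 + 9.453 = 9.698 μm/a
ISO 9224: D(t) = r_corr · t^b with b = 0.813 (zinc, B1)
  D(9) = 9.698 × 9^0.813 = 9.698 × 5.968 = 57.87 μm

D(9) = 57.9 μm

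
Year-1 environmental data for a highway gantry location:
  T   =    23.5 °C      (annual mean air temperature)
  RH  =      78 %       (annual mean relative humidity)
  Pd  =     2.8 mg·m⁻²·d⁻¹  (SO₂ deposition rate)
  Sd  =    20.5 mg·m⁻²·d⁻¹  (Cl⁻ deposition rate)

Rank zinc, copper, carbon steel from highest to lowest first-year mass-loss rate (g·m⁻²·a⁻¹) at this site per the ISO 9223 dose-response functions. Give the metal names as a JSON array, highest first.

["carbon steel", "copper", "zinc"]

zinc: temperature factor f = -0.071·(13.5) = -0.9585
  Pd branch = 0.0129·Pd^0.44·e^(0.046·RH+f) = 0.2814 μm/a
  Sd branch = 0.0175·Sd^0.57·e^(0.008·RH+0.085·T) = 1.347 μm/a
  r_corr = 0.2814 + 1.347 = 1.628 μm/a
  mass loss = 1.628 μm/a × 7.14 g/cm³ = 11.62 g·m⁻²·a⁻¹
copper: temperature factor f = -0.080·(13.5) = -1.0800
  SO₂ term: 0.0053·2.8^0.26·exp(0.059·78-1.0800) = 0.2345
  Cl⁻ term: 0.01025·20.5^0.27·exp(0.036·78+0.049·23.5) = 1.215
  sum: 0.2345 + 1.215 → r_corr = 1.449 μm/a
  mass loss = 1.449 μm/a × 8.96 g/cm³ = 12.99 g·m⁻²·a⁻¹
carbon steel: f(T) = -0.054·(T−10) [T>10 °C] = -0.7290
  Pd branch = 1.77·Pd^0.52·e^(0.02·RH+f) = 6.941 μm/a
  Cl⁻ term: 0.102·20.5^0.62·exp(0.033·78+0.04·23.5) = 22.28
  sum: 6.941 + 22.28 → r_corr = 29.22 μm/a
  mass loss = 29.22 μm/a × 7.85 g/cm³ = 229.4 g·m⁻²·a⁻¹
Ordering by g·m⁻²·a⁻¹: carbon steel (229) > copper (13) > zinc (11.6)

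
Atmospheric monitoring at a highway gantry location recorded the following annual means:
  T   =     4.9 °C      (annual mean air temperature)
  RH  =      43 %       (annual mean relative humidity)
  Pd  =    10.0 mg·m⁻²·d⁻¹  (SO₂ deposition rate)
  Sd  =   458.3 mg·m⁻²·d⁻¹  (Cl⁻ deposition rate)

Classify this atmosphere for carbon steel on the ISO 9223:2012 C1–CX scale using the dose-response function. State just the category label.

C3

carbon steel: temperature factor f = +0.150·(-5.1) = -0.7650
  SO₂ term: 1.77·10.0^0.52·exp(0.02·43-0.7650) = 6.445
  Cl⁻ term: 0.102·458.3^0.62·exp(0.033·43+0.04·4.9) = 22.9
  sum: 6.445 + 22.9 → r_corr = 29.35 μm/a
Category bounds: 25…50 μm/a bracket r_corr ⇒ C3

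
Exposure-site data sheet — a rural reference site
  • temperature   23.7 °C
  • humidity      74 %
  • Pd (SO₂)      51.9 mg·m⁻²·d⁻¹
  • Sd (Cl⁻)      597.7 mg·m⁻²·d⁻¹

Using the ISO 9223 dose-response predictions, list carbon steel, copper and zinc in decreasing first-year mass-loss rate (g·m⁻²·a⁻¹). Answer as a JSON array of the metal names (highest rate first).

carbon steel: T>10 °C ⇒ hinge -0.054·(23.7−10) = -0.7398
  sulphur-dioxide contribution → 28.93 μm/a
  chloride contribution → 159.3 μm/a
  total first-year rate 188.3 μm/a
  mass loss = 188.3 μm/a × 7.85 g/cm³ = 1478 g·m⁻²·a⁻¹
copper: f(T) = -0.080·(T−10) [T>10 °C] = -1.0960
  sulphur-dioxide contribution → 0.3894 μm/a
  chloride contribution → 2.64 μm/a
  ⇒ r_corr(copper) = 3.03 μm/a
  mass loss = 3.03 μm/a × 8.96 g/cm³ = 27.15 g·m⁻²·a⁻¹
zinc: temperature factor f = -0.071·(13.7) = -0.9727
  sulphur-dioxide contribution → 0.834 μm/a
  chloride contribution → 9.07 μm/a
  total first-year rate 9.904 μm/a
  mass loss = 9.904 μm/a × 7.14 g/cm³ = 70.72 g·m⁻²·a⁻¹
Ordering by g·m⁻²·a⁻¹: carbon steel (1480) > zinc (70.7) > copper (27.1)

["carbon steel", "zinc", "copper"]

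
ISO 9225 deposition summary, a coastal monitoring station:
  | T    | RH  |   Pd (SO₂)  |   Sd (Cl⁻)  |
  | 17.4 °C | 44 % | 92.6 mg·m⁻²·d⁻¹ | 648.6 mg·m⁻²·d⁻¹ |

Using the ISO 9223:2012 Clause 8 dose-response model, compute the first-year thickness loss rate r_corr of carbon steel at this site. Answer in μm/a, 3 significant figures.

carbon steel: temperature factor f = -0.054·(7.4) = -0.3996
  Pd branch = 1.77·Pd^0.52·e^(0.02·RH+f) = 30.15 μm/a
  Cl⁻ term: 0.102·648.6^0.62·exp(0.033·44+0.04·17.4) = 48.41
  r_corr = 30.15 + 48.41 = 78.55 μm/a

r_corr = 78.6 μm/a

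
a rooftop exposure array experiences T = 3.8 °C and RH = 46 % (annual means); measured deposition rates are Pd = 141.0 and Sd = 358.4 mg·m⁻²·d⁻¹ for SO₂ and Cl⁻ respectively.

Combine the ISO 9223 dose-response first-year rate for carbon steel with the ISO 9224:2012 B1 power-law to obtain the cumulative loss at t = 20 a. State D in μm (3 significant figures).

carbon steel: f(T) = +0.150·(T−10) [T≤10 °C] = -0.9300
  SO₂ term: 1.77·141.0^0.52·exp(0.02·46-0.9300) = 22.97
  Sd branch = 0.102·Sd^0.62·e^(0.033·RH+0.04·T) = 20.78 μm/a
  sum: 22.97 + 20.78 → r_corr = 43.75 μm/a
Power-law: D(20) = r_corr · 20^0.523
  D(20) = 43.75 × 20^0.523 = 43.75 × 4.791 = 209.6 μm

D(20) = 210 μm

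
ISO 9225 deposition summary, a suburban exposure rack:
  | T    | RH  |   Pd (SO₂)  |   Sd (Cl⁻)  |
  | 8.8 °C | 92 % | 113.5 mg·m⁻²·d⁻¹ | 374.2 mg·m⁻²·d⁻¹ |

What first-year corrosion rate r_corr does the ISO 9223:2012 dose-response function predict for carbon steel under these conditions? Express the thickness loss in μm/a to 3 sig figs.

r_corr = 228 μm/a

carbon steel: T≤10 °C ⇒ hinge +0.150·(8.8−10) = -0.1800
  SO₂ term: 1.77·113.5^0.52·exp(0.02·92-0.1800) = 109
  Sd branch = 0.102·Sd^0.62·e^(0.033·RH+0.04·T) = 118.9 μm/a
  r_corr = 109 + 118.9 = 228 μm/a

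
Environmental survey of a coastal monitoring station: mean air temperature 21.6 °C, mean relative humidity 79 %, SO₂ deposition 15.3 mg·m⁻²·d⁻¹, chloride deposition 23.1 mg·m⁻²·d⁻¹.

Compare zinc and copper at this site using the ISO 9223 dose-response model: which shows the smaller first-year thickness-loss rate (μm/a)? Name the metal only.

zinc: f(T) = -0.071·(T−10) [T>10 °C] = -0.8236
  Pd branch = 0.0129·Pd^0.44·e^(0.046·RH+f) = 0.7119 μm/a
  Cl⁻ term: 0.0175·23.1^0.57·exp(0.008·79+0.085·21.6) = 1.236
  sum: 0.7119 + 1.236 → r_corr = 1.948 μm/a
copper: T>10 °C ⇒ hinge -0.080·(21.6−10) = -0.9280
  SO₂ term: 0.0053·15.3^0.26·exp(0.059·79-0.9280) = 0.4503
  Cl⁻ term: 0.01025·23.1^0.27·exp(0.036·79+0.049·21.6) = 1.185
  sum: 0.4503 + 1.185 → r_corr = 1.635 μm/a
Ordering by μm/a: zinc (1.95) > copper (1.64)

copper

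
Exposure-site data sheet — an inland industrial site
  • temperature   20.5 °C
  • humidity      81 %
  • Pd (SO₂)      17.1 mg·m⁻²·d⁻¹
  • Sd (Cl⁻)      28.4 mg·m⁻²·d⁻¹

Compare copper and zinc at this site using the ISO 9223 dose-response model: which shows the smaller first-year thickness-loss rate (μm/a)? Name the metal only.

copper: temperature factor f = -0.080·(10.5) = -0.8400
  Pd branch = 0.0053·Pd^0.26·e^(0.059·RH+f) = 0.5696 μm/a
  Cl⁻ term: 0.01025·28.4^0.27·exp(0.036·81+0.049·20.5) = 1.276
  sum: 0.5696 + 1.276 → r_corr = 1.845 μm/a
zinc: f(T) = -0.071·(T−10) [T>10 °C] = -0.7455
  Pd branch = 0.0129·Pd^0.44·e^(0.046·RH+f) = 0.8862 μm/a
  Cl⁻ term: 0.0175·28.4^0.57·exp(0.008·81+0.085·20.5) = 1.287
  sum: 0.8862 + 1.287 → r_corr = 2.173 μm/a
Ordering by μm/a: zinc (2.17) > copper (1.85)

copper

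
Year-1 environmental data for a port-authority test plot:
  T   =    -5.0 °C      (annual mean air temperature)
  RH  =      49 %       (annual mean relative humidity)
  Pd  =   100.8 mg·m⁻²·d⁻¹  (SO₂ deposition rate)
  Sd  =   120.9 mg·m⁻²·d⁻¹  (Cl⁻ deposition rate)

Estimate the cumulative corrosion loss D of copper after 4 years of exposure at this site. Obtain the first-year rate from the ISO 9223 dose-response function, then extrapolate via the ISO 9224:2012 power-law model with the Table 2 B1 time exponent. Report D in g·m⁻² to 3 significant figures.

D(4) = 4.94 g·m⁻²

copper: temperature factor f = +0.126·(-15.0) = -1.8900
  Pd branch = 0.0053·Pd^0.26·e^(0.059·RH+f) = 0.04785 μm/a
  Sd branch = 0.01025·Sd^0.27·e^(0.036·RH+0.049·T) = 0.1709 μm/a
  r_corr = 0.04785 + 0.1709 = 0.2187 μm/a
ISO 9224: D(t) = r_corr · t^b with b = 0.667 (copper, B1)
  D(4) = 0.2187 × 4^0.667 = 0.2187 × 2.521 = 0.5514 μm
  Mass loss = 0.5514 μm × 8.96 g/cm³ = 4.941 g·m⁻²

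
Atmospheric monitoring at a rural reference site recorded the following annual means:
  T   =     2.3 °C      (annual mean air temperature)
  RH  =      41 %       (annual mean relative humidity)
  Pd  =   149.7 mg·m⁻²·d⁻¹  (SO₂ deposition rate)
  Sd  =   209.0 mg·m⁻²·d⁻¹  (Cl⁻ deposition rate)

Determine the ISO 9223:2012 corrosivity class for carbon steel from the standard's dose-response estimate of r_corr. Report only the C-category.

carbon steel: T≤10 °C ⇒ hinge +0.150·(2.3−10) = -1.1550
  sulphur-dioxide contribution → 17.12 μm/a
  chloride contribution → 11.88 μm/a
  total first-year rate 29 μm/a
ISO 9223 Table 2 (carbon steel): 25 < 29 ≤ 50 μm/a ⇒ C3

C3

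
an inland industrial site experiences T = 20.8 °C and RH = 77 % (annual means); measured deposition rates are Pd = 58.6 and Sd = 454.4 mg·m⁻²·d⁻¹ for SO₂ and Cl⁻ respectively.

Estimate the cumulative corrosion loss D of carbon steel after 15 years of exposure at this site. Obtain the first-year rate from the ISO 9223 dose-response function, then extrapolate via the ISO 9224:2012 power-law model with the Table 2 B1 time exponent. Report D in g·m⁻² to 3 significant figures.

D(15) = 5.51e+03 g·m⁻²

carbon steel: T>10 °C ⇒ hinge -0.054·(20.8−10) = -0.5832
  sulphur-dioxide contribution → 38.27 μm/a
  chloride contribution → 132.2 μm/a
  ⇒ r_corr(carbon steel) = 170.4 μm/a
Power-law: D(15) = r_corr · 15^0.523
  D(15) = 170.4 × 15^0.523 = 170.4 × 4.122 = 702.5 μm
  Mass loss = 702.5 μm × 7.85 g/cm³ = 5514 g·m⁻²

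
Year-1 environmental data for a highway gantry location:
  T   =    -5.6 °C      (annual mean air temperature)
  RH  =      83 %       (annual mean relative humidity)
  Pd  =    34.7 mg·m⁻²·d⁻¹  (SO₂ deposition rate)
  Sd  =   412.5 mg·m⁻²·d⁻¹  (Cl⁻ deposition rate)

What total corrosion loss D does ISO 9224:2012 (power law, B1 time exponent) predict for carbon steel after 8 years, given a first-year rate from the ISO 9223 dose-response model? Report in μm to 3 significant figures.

carbon steel: temperature factor f = +0.150·(-15.6) = -2.3400
  Pd branch = 1.77·Pd^0.52·e^(0.02·RH+f) = 5.671 μm/a
  Cl⁻ term: 0.102·412.5^0.62·exp(0.033·83+0.04·-5.6) = 52.77
  r_corr = 5.671 + 52.77 = 58.44 μm/a
Power-law: D(8) = r_corr · 8^0.523
  D(8) = 58.44 × 8^0.523 = 58.44 × 2.967 = 173.4 μm

D(8) = 173 μm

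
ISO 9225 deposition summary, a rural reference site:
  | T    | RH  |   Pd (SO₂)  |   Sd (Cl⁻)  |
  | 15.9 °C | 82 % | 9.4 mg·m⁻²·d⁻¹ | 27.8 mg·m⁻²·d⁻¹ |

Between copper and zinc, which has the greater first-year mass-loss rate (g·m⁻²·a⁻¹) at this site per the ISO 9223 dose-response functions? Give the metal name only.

copper

copper: f(T) = -0.080·(T−10) [T>10 °C] = -0.4720
  Pd branch = 0.0053·Pd^0.26·e^(0.059·RH+f) = 0.7472 μm/a
  Sd branch = 0.01025·Sd^0.27·e^(0.036·RH+0.049·T) = 1.05 μm/a
  r_corr = 0.7472 + 1.05 = 1.797 μm/a
  mass loss = 1.797 μm/a × 8.96 g/cm³ = 16.1 g·m⁻²·a⁻¹
zinc: f(T) = -0.071·(T−10) [T>10 °C] = -0.4189
  SO₂ term: 0.0129·9.4^0.44·exp(0.046·82-0.4189) = 0.9886
  Sd branch = 0.0175·Sd^0.57·e^(0.008·RH+0.085·T) = 0.8669 μm/a
  sum: 0.9886 + 0.8669 → r_corr = 1.855 μm/a
  mass loss = 1.855 μm/a × 7.14 g/cm³ = 13.25 g·m⁻²·a⁻¹
Ordering by g·m⁻²·a⁻¹: copper (16.1) > zinc (13.2)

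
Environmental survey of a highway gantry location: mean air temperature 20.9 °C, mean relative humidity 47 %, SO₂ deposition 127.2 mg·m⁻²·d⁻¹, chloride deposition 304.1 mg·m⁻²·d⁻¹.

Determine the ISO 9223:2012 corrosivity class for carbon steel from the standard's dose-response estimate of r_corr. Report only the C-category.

C4

carbon steel: T>10 °C ⇒ hinge -0.054·(20.9−10) = -0.5886
  sulphur-dioxide contribution → 31.25 μm/a
  chloride contribution → 38.44 μm/a
  ⇒ r_corr(carbon steel) = 69.69 μm/a
69.7 μm/a falls in (50, 80] for carbon steel → category C4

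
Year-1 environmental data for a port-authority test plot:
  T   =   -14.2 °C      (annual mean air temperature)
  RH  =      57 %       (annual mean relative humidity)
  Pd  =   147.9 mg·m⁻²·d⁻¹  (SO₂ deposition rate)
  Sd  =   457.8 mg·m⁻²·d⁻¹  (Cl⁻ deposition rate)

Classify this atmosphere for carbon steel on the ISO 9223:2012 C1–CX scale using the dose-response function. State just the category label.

C2

carbon steel: T≤10 °C ⇒ hinge +0.150·(-14.2−10) = -3.6300
  sulphur-dioxide contribution → 1.972 μm/a
  chloride contribution → 16.92 μm/a
  ⇒ r_corr(carbon steel) = 18.89 μm/a
Category bounds: 1.3…25 μm/a bracket r_corr ⇒ C2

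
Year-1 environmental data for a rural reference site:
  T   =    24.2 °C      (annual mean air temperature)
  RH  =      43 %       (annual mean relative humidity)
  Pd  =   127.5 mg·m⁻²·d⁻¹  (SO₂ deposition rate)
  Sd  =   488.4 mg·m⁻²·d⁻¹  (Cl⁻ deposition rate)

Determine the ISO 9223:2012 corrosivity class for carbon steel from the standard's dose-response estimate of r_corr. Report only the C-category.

carbon steel: f(T) = -0.054·(T−10) [T>10 °C] = -0.7668
  sulphur-dioxide contribution → 24.17 μm/a
  chloride contribution → 51.56 μm/a
  total first-year rate 75.73 μm/a
ISO 9223 Table 2 (carbon steel): 50 < 75.7 ≤ 80 μm/a ⇒ C4

C4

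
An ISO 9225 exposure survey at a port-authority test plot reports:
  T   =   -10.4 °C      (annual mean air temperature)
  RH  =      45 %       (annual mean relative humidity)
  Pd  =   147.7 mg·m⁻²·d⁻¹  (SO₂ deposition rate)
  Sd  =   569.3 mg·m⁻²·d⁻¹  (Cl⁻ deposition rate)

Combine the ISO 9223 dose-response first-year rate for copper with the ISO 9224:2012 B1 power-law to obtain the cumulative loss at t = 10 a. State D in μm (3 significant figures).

copper: f(T) = +0.126·(T−10) [T≤10 °C] = -2.5704
  Pd branch = 0.0053·Pd^0.26·e^(0.059·RH+f) = 0.02114 μm/a
  Cl⁻ term: 0.01025·569.3^0.27·exp(0.036·45+0.049·-10.4) = 0.1725
  r_corr = 0.02114 + 0.1725 = 0.1937 μm/a
Power-law: D(10) = r_corr · 10^0.667
  D(10) = 0.1937 × 10^0.667 = 0.1937 × 4.645 = 0.8997 μm

D(10) = 0.900 μm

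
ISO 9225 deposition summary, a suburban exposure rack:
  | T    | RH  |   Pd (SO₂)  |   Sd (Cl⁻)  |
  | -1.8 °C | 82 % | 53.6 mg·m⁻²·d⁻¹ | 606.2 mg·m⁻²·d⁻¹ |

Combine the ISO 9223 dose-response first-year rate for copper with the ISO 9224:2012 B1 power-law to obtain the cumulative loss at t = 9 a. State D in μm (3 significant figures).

copper: T≤10 °C ⇒ hinge +0.126·(-1.8−10) = -1.4868
  SO₂ term: 0.0053·53.6^0.26·exp(0.059·82-1.4868) = 0.4259
  Sd branch = 0.01025·Sd^0.27·e^(0.036·RH+0.049·T) = 1.013 μm/a
  sum: 0.4259 + 1.013 → r_corr = 1.439 μm/a
Long-term exponent b (ISO 9224 Table 2, B1) = 0.667
  D(9) = 1.439 × 9^0.667 = 1.439 × 4.33 = 6.232 μm

D(9) = 6.23 μm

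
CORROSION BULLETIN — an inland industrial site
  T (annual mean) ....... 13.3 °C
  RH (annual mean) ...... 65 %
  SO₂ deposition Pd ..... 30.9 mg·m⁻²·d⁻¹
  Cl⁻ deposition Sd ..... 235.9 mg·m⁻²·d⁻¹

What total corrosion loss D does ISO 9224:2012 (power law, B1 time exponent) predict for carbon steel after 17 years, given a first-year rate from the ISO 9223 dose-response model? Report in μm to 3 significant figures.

D(17) = 336 μm

carbon steel: temperature factor f = -0.054·(3.3) = -0.1782
  sulphur-dioxide contribution → 32.36 μm/a
  chloride contribution → 43.88 μm/a
  ⇒ r_corr(carbon steel) = 76.24 μm/a
Power-law: D(17) = r_corr · 17^0.523
  D(17) = 76.24 × 17^0.523 = 76.24 × 4.401 = 335.5 μm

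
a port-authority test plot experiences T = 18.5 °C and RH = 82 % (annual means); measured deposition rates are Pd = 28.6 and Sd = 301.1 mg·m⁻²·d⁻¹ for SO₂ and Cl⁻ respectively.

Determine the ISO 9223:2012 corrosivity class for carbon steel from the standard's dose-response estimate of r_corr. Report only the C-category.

carbon steel: T>10 °C ⇒ hinge -0.054·(18.5−10) = -0.4590
  sulphur-dioxide contribution → 32.98 μm/a
  chloride contribution → 110.1 μm/a
  ⇒ r_corr(carbon steel) = 143.1 μm/a
143 μm/a falls in (80, 200] for carbon steel → category C5

C5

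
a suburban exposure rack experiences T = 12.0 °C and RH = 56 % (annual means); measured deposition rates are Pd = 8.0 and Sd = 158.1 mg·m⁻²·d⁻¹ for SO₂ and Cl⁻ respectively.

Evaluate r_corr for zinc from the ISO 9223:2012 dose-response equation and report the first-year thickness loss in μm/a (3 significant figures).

r_corr = 1.73 μm/a

zinc: T>10 °C ⇒ hinge -0.071·(12.0−10) = -0.1420
  sulphur-dioxide contribution → 0.3673 μm/a
  chloride contribution → 1.361 μm/a
  total first-year rate 1.729 μm/a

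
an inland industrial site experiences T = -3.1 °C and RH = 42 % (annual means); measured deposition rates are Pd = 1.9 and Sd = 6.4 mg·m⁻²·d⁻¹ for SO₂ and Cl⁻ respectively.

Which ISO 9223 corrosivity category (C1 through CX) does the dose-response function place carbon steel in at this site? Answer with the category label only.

carbon steel: T≤10 °C ⇒ hinge +0.150·(-3.1−10) = -1.9650
  sulphur-dioxide contribution → 0.8023 μm/a
  chloride contribution → 1.139 μm/a
  ⇒ r_corr(carbon steel) = 1.941 μm/a
ISO 9223 Table 2 (carbon steel): 1.3 < 1.94 ≤ 25 μm/a ⇒ C2

C2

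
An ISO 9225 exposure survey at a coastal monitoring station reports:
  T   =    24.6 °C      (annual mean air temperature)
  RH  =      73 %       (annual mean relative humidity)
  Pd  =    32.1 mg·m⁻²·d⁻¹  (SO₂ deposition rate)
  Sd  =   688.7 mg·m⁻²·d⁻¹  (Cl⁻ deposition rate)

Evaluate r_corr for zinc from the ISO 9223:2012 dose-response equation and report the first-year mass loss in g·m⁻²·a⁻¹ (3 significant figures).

zinc: f(T) = -0.071·(T−10) [T>10 °C] = -1.0366
  SO₂ term: 0.0129·32.1^0.44·exp(0.046·73-1.0366) = 0.6048
  Sd branch = 0.0175·Sd^0.57·e^(0.008·RH+0.085·T) = 10.53 μm/a
  r_corr = 0.6048 + 10.53 = 11.14 μm/a
Convert to mass loss: 11.14 μm/a × 7.14 g/cm³ = 79.51 g·m⁻²·a⁻¹

r_corr = 79.5 g·m⁻²·a⁻¹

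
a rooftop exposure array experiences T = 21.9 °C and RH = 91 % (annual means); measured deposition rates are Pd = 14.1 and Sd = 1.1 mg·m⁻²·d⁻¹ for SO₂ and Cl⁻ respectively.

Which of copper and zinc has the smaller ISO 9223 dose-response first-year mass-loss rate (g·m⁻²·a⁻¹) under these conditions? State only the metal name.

copper: T>10 °C ⇒ hinge -0.080·(21.9−10) = -0.9520
  sulphur-dioxide contribution → 0.8737 μm/a
  chloride contribution → 0.8141 μm/a
  total first-year rate 1.688 μm/a
  mass loss = 1.688 μm/a × 8.96 g/cm³ = 15.12 g·m⁻²·a⁻¹
zinc: T>10 °C ⇒ hinge -0.071·(21.9−10) = -0.8449
  sulphur-dioxide contribution → 1.168 μm/a
  chloride contribution → 0.2462 μm/a
  ⇒ r_corr(zinc) = 1.414 μm/a
  mass loss = 1.414 μm/a × 7.14 g/cm³ = 10.09 g·m⁻²·a⁻¹
Ordering by g·m⁻²·a⁻¹: copper (15.1) > zinc (10.1)

zinc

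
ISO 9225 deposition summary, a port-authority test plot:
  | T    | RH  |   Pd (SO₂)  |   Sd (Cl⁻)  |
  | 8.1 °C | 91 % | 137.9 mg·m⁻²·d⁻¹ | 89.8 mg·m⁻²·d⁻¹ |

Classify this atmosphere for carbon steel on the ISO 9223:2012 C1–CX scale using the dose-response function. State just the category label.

carbon steel: f(T) = +0.150·(T−10) [T≤10 °C] = -0.2850
  sulphur-dioxide contribution → 106.5 μm/a
  chloride contribution → 46.19 μm/a
  ⇒ r_corr(carbon steel) = 152.6 μm/a
153 μm/a falls in (80, 200] for carbon steel → category C5

C5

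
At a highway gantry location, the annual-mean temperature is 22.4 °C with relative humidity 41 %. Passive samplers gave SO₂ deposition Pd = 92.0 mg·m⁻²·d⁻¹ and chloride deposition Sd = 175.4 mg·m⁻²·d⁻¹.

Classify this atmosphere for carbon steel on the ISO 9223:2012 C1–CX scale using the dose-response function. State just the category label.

carbon steel: T>10 °C ⇒ hinge -0.054·(22.4−10) = -0.6696
  Pd branch = 1.77·Pd^0.52·e^(0.02·RH+f) = 21.6 μm/a
  Cl⁻ term: 0.102·175.4^0.62·exp(0.033·41+0.04·22.4) = 23.8
  r_corr = 21.6 + 23.8 = 45.4 μm/a
45.4 μm/a falls in (25, 50] for carbon steel → category C3

C3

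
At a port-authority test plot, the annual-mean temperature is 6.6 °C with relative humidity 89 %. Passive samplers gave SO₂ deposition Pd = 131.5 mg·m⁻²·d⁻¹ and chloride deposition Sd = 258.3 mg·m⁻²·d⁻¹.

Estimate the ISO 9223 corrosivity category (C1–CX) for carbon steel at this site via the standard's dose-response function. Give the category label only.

C5

carbon steel: temperature factor f = +0.150·(-3.4) = -0.5100
  Pd branch = 1.77·Pd^0.52·e^(0.02·RH+f) = 79.68 μm/a
  Sd branch = 0.102·Sd^0.62·e^(0.033·RH+0.04·T) = 78.4 μm/a
  sum: 79.68 + 78.4 → r_corr = 158.1 μm/a
158 μm/a falls in (80, 200] for carbon steel → category C5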